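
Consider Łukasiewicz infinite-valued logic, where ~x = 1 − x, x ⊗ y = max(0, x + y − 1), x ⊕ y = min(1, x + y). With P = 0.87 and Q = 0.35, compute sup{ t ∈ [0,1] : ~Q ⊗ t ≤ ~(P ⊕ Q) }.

0.35

~Q = 1 − 0.35 = 0.65
So the left factor is ~Q = 0.65.
P ⊕ Q = min(1, 0.87 + 0.35) = min(1, 1.22) = 1.00
~(P ⊕ Q) = 1 − 1.00 = 0.00
So the right-hand bound is ~(P ⊕ Q) = 0.00.
The residuum of the Łukasiewicz t-norm gives the supremum: min(1, 1 − 0.65 + 0.00).
1 − 0.65 + 0.00 = 0.35, so t = min(1, 0.35) = 0.35.
Check: 0.65 ⊗ 0.35 = max(0, 0.00) = 0.00 ≤ 0.00.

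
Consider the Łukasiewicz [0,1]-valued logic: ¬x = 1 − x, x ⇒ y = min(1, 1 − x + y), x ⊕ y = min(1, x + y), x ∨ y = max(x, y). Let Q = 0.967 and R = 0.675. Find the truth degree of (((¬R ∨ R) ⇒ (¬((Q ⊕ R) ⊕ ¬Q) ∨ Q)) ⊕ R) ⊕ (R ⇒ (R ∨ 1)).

¬R = 1 − 0.675 = 0.325
¬R ∨ R = max(0.325, 0.675) = 0.675
Q ⊕ R = min(1, 0.967 + 0.675) = min(1, 1.642) = 1.000
¬Q = 1 − 0.967 = 0.033
(Q ⊕ R) ⊕ ¬Q = min(1, 1.000 + 0.033) = min(1, 1.033) = 1.000
¬((Q ⊕ R) ⊕ ¬Q) = 1 − 1.000 = 0.000
¬((Q ⊕ R) ⊕ ¬Q) ∨ Q = max(0.000, 0.967) = 0.967
(¬R ∨ R) ⇒ (¬((Q ⊕ R) ⊕ ¬Q) ∨ Q) = min(1, 1 − 0.675 + 0.967) = min(1, 1.292) = 1.000
((¬R ∨ R) ⇒ (¬((Q ⊕ R) ⊕ ¬Q) ∨ Q)) ⊕ R = min(1, 1.000 + 0.675) = min(1, 1.675) = 1.000
R ∨ 1 = max(0.675, 1.000) = 1.000
R ⇒ (R ∨ 1) = min(1, 1 − 0.675 + 1.000) = min(1, 1.325) = 1.000
(((¬R ∨ R) ⇒ (¬((Q ⊕ R) ⊕ ¬Q) ∨ Q)) ⊕ R) ⊕ (R ⇒ (R ∨ 1)) = min(1, 1.000 + 1.000) = min(1, 2.000) = 1.000

1.000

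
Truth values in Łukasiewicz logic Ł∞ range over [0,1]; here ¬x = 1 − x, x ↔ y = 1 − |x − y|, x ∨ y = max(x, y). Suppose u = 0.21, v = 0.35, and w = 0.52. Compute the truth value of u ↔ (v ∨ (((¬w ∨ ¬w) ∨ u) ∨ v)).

0.73

¬w = 1 − 0.52 = 0.48
¬w ∨ ¬w = max(0.48, 0.48) = 0.48
(¬w ∨ ¬w) ∨ u = max(0.48, 0.21) = 0.48
((¬w ∨ ¬w) ∨ u) ∨ v = max(0.48, 0.35) = 0.48
v ∨ (((¬w ∨ ¬w) ∨ u) ∨ v) = max(0.35, 0.48) = 0.48
u ↔ (v ∨ (((¬w ∨ ¬w) ∨ u) ∨ v)) = 1 − |0.21 − 0.48| = 1 − 0.27 = 0.73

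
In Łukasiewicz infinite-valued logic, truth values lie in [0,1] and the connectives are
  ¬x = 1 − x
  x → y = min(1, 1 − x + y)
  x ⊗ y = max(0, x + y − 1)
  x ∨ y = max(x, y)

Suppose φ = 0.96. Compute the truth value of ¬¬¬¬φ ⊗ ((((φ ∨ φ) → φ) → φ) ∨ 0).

¬φ = 1 − 0.96 = 0.04
¬¬φ = 1 − 0.04 = 0.96
¬¬¬φ = 1 − 0.96 = 0.04
¬¬¬¬φ = 1 − 0.04 = 0.96
φ ∨ φ = max(0.96, 0.96) = 0.96
(φ ∨ φ) → φ = min(1, 1 − 0.96 + 0.96) = min(1, 1.00) = 1.00
((φ ∨ φ) → φ) → φ = min(1, 1 − 1.00 + 0.96) = min(1, 0.96) = 0.96
(((φ ∨ φ) → φ) → φ) ∨ 0 = max(0.96, 0.00) = 0.96
¬¬¬¬φ ⊗ ((((φ ∨ φ) → φ) → φ) ∨ 0) = max(0, 0.96 + 0.96 − 1) = max(0, 0.92) = 0.92

0.92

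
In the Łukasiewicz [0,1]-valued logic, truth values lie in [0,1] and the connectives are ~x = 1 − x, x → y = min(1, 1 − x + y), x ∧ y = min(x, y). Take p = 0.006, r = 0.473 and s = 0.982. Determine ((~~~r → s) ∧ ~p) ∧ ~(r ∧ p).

~r = 1 − 0.473 = 0.527
~~r = 1 − 0.527 = 0.473
~~~r = 1 − 0.473 = 0.527
~~~r → s = min(1, 1 − 0.527 + 0.982) = min(1, 1.455) = 1.000
~p = 1 − 0.006 = 0.994
(~~~r → s) ∧ ~p = min(1.000, 0.994) = 0.994
r ∧ p = min(0.473, 0.006) = 0.006
~(r ∧ p) = 1 − 0.006 = 0.994
((~~~r → s) ∧ ~p) ∧ ~(r ∧ p) = min(0.994, 0.994) = 0.994

0.994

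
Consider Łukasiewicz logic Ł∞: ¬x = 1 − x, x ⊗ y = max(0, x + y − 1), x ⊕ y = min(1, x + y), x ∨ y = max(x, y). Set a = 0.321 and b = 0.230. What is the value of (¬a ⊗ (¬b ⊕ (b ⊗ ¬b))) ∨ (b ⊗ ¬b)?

¬a = 1 − 0.321 = 0.679
¬b = 1 − 0.230 = 0.770
b ⊗ ¬b = max(0, 0.230 + 0.770 − 1) = max(0, 0.000) = 0.000
¬b ⊕ (b ⊗ ¬b) = min(1, 0.770 + 0.000) = min(1, 0.770) = 0.770
¬a ⊗ (¬b ⊕ (b ⊗ ¬b)) = max(0, 0.679 + 0.770 − 1) = max(0, 0.449) = 0.449
(¬a ⊗ (¬b ⊕ (b ⊗ ¬b))) ∨ (b ⊗ ¬b) = max(0.449, 0.000) = 0.449

0.449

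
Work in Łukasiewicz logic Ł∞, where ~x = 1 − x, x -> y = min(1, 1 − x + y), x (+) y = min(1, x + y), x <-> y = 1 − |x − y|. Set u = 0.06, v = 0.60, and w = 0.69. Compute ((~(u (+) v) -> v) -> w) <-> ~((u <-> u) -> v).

0.71

u (+) v = min(1, 0.06 + 0.60) = min(1, 0.66) = 0.66
~(u (+) v) = 1 − 0.66 = 0.34
~(u (+) v) -> v = min(1, 1 − 0.34 + 0.60) = min(1, 1.26) = 1.00
(~(u (+) v) -> v) -> w = min(1, 1 − 1.00 + 0.69) = min(1, 0.69) = 0.69
u <-> u = 1 − |0.06 − 0.06| = 1 − 0.00 = 1.00
(u <-> u) -> v = min(1, 1 − 1.00 + 0.60) = min(1, 0.60) = 0.60
~((u <-> u) -> v) = 1 − 0.60 = 0.40
((~(u (+) v) -> v) -> w) <-> ~((u <-> u) -> v) = 1 − |0.69 − 0.40| = 1 − 0.29 = 0.71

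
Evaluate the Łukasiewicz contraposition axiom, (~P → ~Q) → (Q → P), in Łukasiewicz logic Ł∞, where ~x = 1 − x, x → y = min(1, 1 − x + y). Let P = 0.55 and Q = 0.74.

~P = 1 − 0.55 = 0.45
~Q = 1 − 0.74 = 0.26
~P → ~Q = min(1, 1 − 0.45 + 0.26) = min(1, 0.81) = 0.81
Q → P = min(1, 1 − 0.74 + 0.55) = min(1, 0.81) = 0.81
(~P → ~Q) → (Q → P) = min(1, 1 − 0.81 + 0.81) = min(1, 1.00) = 1.00
(As expected: an axiom of Ł∞, always 1.)

1.00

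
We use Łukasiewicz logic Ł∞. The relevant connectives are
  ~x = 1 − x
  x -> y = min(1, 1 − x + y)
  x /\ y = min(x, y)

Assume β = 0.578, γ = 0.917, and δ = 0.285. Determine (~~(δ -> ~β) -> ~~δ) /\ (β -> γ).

0.285

~β = 1 − 0.578 = 0.422
δ -> ~β = min(1, 1 − 0.285 + 0.422) = min(1, 1.137) = 1.000
~(δ -> ~β) = 1 − 1.000 = 0.000
~~(δ -> ~β) = 1 − 0.000 = 1.000
~δ = 1 − 0.285 = 0.715
~~δ = 1 − 0.715 = 0.285
~~(δ -> ~β) -> ~~δ = min(1, 1 − 1.000 + 0.285) = min(1, 0.285) = 0.285
β -> γ = min(1, 1 − 0.578 + 0.917) = min(1, 1.339) = 1.000
(~~(δ -> ~β) -> ~~δ) /\ (β -> γ) = min(0.285, 1.000) = 0.285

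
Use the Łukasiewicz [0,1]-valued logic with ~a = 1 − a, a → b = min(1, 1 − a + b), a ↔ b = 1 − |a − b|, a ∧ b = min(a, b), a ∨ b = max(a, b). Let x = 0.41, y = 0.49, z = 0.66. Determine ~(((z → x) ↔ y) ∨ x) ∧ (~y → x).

0.26

z → x = min(1, 1 − 0.66 + 0.41) = min(1, 0.75) = 0.75
(z → x) ↔ y = 1 − |0.75 − 0.49| = 1 − 0.26 = 0.74
((z → x) ↔ y) ∨ x = max(0.74, 0.41) = 0.74
~(((z → x) ↔ y) ∨ x) = 1 − 0.74 = 0.26
~y = 1 − 0.49 = 0.51
~y → x = min(1, 1 − 0.51 + 0.41) = min(1, 0.90) = 0.90
~(((z → x) ↔ y) ∨ x) ∧ (~y → x) = min(0.26, 0.90) = 0.26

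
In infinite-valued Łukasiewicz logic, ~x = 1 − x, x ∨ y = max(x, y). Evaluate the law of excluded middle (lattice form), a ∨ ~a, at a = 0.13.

0.87

~a = 1 − 0.13 = 0.87
a ∨ ~a = max(0.13, 0.87) = 0.87
(The value 0.87 < 1 shows this instance is not satisfied; not a Ł∞-tautology — its value is max(a, 1−a).)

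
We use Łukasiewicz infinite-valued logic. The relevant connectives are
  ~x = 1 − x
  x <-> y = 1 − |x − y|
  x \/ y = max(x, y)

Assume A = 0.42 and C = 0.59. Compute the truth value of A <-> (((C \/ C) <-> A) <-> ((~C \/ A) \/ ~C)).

0.83

C \/ C = max(0.59, 0.59) = 0.59
(C \/ C) <-> A = 1 − |0.59 − 0.42| = 1 − 0.17 = 0.83
~C = 1 − 0.59 = 0.41
~C \/ A = max(0.41, 0.42) = 0.42
(~C \/ A) \/ ~C = max(0.42, 0.41) = 0.42
((C \/ C) <-> A) <-> ((~C \/ A) \/ ~C) = 1 − |0.83 − 0.42| = 1 − 0.41 = 0.59
A <-> (((C \/ C) <-> A) <-> ((~C \/ A) \/ ~C)) = 1 − |0.42 − 0.59| = 1 − 0.17 = 0.83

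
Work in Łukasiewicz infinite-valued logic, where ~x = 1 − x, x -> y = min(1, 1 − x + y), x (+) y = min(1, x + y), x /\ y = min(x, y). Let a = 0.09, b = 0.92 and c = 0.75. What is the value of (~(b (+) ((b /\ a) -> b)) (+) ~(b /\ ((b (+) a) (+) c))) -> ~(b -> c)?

1.00

b /\ a = min(0.92, 0.09) = 0.09
(b /\ a) -> b = min(1, 1 − 0.09 + 0.92) = min(1, 1.83) = 1.00
b (+) ((b /\ a) -> b) = min(1, 0.92 + 1.00) = min(1, 1.92) = 1.00
~(b (+) ((b /\ a) -> b)) = 1 − 1.00 = 0.00
b (+) a = min(1, 0.92 + 0.09) = min(1, 1.01) = 1.00
(b (+) a) (+) c = min(1, 1.00 + 0.75) = min(1, 1.75) = 1.00
b /\ ((b (+) a) (+) c) = min(0.92, 1.00) = 0.92
~(b /\ ((b (+) a) (+) c)) = 1 − 0.92 = 0.08
~(b (+) ((b /\ a) -> b)) (+) ~(b /\ ((b (+) a) (+) c)) = min(1, 0.00 + 0.08) = min(1, 0.08) = 0.08
b -> c = min(1, 1 − 0.92 + 0.75) = min(1, 0.83) = 0.83
~(b -> c) = 1 − 0.83 = 0.17
(~(b (+) ((b /\ a) -> b)) (+) ~(b /\ ((b (+) a) (+) c))) -> ~(b -> c) = min(1, 1 − 0.08 + 0.17) = min(1, 1.09) = 1.00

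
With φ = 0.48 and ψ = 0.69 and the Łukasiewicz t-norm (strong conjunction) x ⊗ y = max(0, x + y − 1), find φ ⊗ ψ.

φ ⊗ ψ = max(0, 0.48 + 0.69 − 1) = max(0, 0.17) = 0.17
For comparison, the Gödel (minimum) t-norm min(x, y) would give 0.48.

0.17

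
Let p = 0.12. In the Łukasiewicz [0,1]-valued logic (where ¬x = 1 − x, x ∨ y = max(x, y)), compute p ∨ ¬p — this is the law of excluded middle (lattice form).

0.88

¬p = 1 − 0.12 = 0.88
p ∨ ¬p = max(0.12, 0.88) = 0.88
(The value 0.88 < 1 shows this instance is not satisfied; not a Ł∞-tautology — its value is max(a, 1−a).)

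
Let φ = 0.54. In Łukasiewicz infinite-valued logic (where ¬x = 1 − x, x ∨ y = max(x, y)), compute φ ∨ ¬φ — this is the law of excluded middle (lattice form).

0.54

¬φ = 1 − 0.54 = 0.46
φ ∨ ¬φ = max(0.54, 0.46) = 0.54
(The value 0.54 < 1 shows this instance is not satisfied; not a Ł∞-tautology — its value is max(a, 1−a).)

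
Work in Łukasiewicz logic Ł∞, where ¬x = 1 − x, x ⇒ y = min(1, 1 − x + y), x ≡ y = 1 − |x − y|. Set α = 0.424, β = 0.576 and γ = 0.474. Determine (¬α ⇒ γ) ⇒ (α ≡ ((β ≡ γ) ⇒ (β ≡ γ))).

0.526

¬α = 1 − 0.424 = 0.576
¬α ⇒ γ = min(1, 1 − 0.576 + 0.474) = min(1, 0.898) = 0.898
β ≡ γ = 1 − |0.576 − 0.474| = 1 − 0.102 = 0.898
(β ≡ γ) ⇒ (β ≡ γ) = min(1, 1 − 0.898 + 0.898) = min(1, 1.000) = 1.000
α ≡ ((β ≡ γ) ⇒ (β ≡ γ)) = 1 − |0.424 − 1.000| = 1 − 0.576 = 0.424
(¬α ⇒ γ) ⇒ (α ≡ ((β ≡ γ) ⇒ (β ≡ γ))) = min(1, 1 − 0.898 + 0.424) = min(1, 0.526) = 0.526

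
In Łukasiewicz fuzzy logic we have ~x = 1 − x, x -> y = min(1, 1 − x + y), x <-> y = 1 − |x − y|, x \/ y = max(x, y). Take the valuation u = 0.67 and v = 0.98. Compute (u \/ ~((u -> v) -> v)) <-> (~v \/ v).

u -> v = min(1, 1 − 0.67 + 0.98) = min(1, 1.31) = 1.00
(u -> v) -> v = min(1, 1 − 1.00 + 0.98) = min(1, 0.98) = 0.98
~((u -> v) -> v) = 1 − 0.98 = 0.02
u \/ ~((u -> v) -> v) = max(0.67, 0.02) = 0.67
~v = 1 − 0.98 = 0.02
~v \/ v = max(0.02, 0.98) = 0.98
(u \/ ~((u -> v) -> v)) <-> (~v \/ v) = 1 − |0.67 − 0.98| = 1 − 0.31 = 0.69

0.69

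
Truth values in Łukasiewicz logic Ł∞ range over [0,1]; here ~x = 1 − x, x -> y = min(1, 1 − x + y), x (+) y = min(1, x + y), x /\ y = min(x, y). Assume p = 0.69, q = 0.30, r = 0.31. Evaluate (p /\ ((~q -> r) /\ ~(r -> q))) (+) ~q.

~q = 1 − 0.30 = 0.70
~q -> r = min(1, 1 − 0.70 + 0.31) = min(1, 0.61) = 0.61
r -> q = min(1, 1 − 0.31 + 0.30) = min(1, 0.99) = 0.99
~(r -> q) = 1 − 0.99 = 0.01
(~q -> r) /\ ~(r -> q) = min(0.61, 0.01) = 0.01
p /\ ((~q -> r) /\ ~(r -> q)) = min(0.69, 0.01) = 0.01
(p /\ ((~q -> r) /\ ~(r -> q))) (+) ~q = min(1, 0.01 + 0.70) = min(1, 0.71) = 0.71

0.71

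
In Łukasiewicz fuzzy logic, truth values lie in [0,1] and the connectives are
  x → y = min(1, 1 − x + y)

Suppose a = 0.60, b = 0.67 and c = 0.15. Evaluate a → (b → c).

0.88

b → c = min(1, 1 − 0.67 + 0.15) = min(1, 0.48) = 0.48
a → (b → c) = min(1, 1 − 0.60 + 0.48) = min(1, 0.88) = 0.88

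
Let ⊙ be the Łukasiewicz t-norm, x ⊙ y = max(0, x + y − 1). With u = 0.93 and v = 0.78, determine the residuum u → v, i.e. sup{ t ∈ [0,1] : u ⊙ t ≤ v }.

The residuum of the Łukasiewicz t-norm gives the supremum: min(1, 1 − 0.93 + 0.78).
1 − 0.93 + 0.78 = 0.85, so t = min(1, 0.85) = 0.85.
Check: 0.93 ⊙ 0.85 = max(0, 0.78) = 0.78 ≤ 0.78.

0.85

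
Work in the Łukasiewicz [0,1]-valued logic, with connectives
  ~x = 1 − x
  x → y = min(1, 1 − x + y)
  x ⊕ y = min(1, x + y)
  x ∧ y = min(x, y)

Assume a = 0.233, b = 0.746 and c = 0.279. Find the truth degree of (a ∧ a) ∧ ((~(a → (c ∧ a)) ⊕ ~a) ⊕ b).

a ∧ a = min(0.233, 0.233) = 0.233
c ∧ a = min(0.279, 0.233) = 0.233
a → (c ∧ a) = min(1, 1 − 0.233 + 0.233) = min(1, 1.000) = 1.000
~(a → (c ∧ a)) = 1 − 1.000 = 0.000
~a = 1 − 0.233 = 0.767
~(a → (c ∧ a)) ⊕ ~a = min(1, 0.000 + 0.767) = min(1, 0.767) = 0.767
(~(a → (c ∧ a)) ⊕ ~a) ⊕ b = min(1, 0.767 + 0.746) = min(1, 1.513) = 1.000
(a ∧ a) ∧ ((~(a → (c ∧ a)) ⊕ ~a) ⊕ b) = min(0.233, 1.000) = 0.233

0.233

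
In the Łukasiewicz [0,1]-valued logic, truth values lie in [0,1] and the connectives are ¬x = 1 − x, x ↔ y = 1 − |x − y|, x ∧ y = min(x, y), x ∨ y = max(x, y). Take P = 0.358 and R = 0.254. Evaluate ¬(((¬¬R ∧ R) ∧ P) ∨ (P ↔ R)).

¬R = 1 − 0.254 = 0.746
¬¬R = 1 − 0.746 = 0.254
¬¬R ∧ R = min(0.254, 0.254) = 0.254
(¬¬R ∧ R) ∧ P = min(0.254, 0.358) = 0.254
P ↔ R = 1 − |0.358 − 0.254| = 1 − 0.104 = 0.896
((¬¬R ∧ R) ∧ P) ∨ (P ↔ R) = max(0.254, 0.896) = 0.896
¬(((¬¬R ∧ R) ∧ P) ∨ (P ↔ R)) = 1 − 0.896 = 0.104

0.104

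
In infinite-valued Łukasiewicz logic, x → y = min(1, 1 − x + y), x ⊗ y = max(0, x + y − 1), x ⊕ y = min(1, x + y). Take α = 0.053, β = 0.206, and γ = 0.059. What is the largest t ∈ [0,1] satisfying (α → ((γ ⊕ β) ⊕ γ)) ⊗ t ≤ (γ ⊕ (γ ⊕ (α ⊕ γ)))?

0.230

γ ⊕ β = min(1, 0.059 + 0.206) = min(1, 0.265) = 0.265
(γ ⊕ β) ⊕ γ = min(1, 0.265 + 0.059) = min(1, 0.324) = 0.324
α → ((γ ⊕ β) ⊕ γ) = min(1, 1 − 0.053 + 0.324) = min(1, 1.271) = 1.000
So the left factor is α → ((γ ⊕ β) ⊕ γ) = 1.000.
α ⊕ γ = min(1, 0.053 + 0.059) = min(1, 0.112) = 0.112
γ ⊕ (α ⊕ γ) = min(1, 0.059 + 0.112) = min(1, 0.171) = 0.171
γ ⊕ (γ ⊕ (α ⊕ γ)) = min(1, 0.059 + 0.171) = min(1, 0.230) = 0.230
So the right-hand bound is γ ⊕ (γ ⊕ (α ⊕ γ)) = 0.230.
The residuum of the Łukasiewicz t-norm gives the supremum: min(1, 1 − 1.000 + 0.230).
1 − 1.000 + 0.230 = 0.230, so t = min(1, 0.230) = 0.230.
Check: 1.000 ⊗ 0.230 = max(0, 0.230) = 0.230 ≤ 0.230.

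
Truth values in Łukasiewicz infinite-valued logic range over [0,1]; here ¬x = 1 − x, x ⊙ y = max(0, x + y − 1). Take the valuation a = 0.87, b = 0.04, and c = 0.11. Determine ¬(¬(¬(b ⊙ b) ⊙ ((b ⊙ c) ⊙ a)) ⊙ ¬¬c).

b ⊙ b = max(0, 0.04 + 0.04 − 1) = max(0, -0.92) = 0.00
¬(b ⊙ b) = 1 − 0.00 = 1.00
b ⊙ c = max(0, 0.04 + 0.11 − 1) = max(0, -0.85) = 0.00
(b ⊙ c) ⊙ a = max(0, 0.00 + 0.87 − 1) = max(0, -0.13) = 0.00
¬(b ⊙ b) ⊙ ((b ⊙ c) ⊙ a) = max(0, 1.00 + 0.00 − 1) = max(0, 0.00) = 0.00
¬(¬(b ⊙ b) ⊙ ((b ⊙ c) ⊙ a)) = 1 − 0.00 = 1.00
¬c = 1 − 0.11 = 0.89
¬¬c = 1 − 0.89 = 0.11
¬(¬(b ⊙ b) ⊙ ((b ⊙ c) ⊙ a)) ⊙ ¬¬c = max(0, 1.00 + 0.11 − 1) = max(0, 0.11) = 0.11
¬(¬(¬(b ⊙ b) ⊙ ((b ⊙ c) ⊙ a)) ⊙ ¬¬c) = 1 − 0.11 = 0.89

0.89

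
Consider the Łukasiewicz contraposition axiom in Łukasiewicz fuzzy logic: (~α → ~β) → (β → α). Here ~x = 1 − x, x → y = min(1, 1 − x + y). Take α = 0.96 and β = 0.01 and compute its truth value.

~α = 1 − 0.96 = 0.04
~β = 1 − 0.01 = 0.99
~α → ~β = min(1, 1 − 0.04 + 0.99) = min(1, 1.95) = 1.00
β → α = min(1, 1 − 0.01 + 0.96) = min(1, 1.95) = 1.00
(~α → ~β) → (β → α) = min(1, 1 − 1.00 + 1.00) = min(1, 1.00) = 1.00
(As expected: an axiom of Ł∞, always 1.)

1.00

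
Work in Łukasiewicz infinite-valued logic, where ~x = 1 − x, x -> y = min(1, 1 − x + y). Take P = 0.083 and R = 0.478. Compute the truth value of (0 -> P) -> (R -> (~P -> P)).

0.688

0 -> P = min(1, 1 − 0.000 + 0.083) = min(1, 1.083) = 1.000
~P = 1 − 0.083 = 0.917
~P -> P = min(1, 1 − 0.917 + 0.083) = min(1, 0.166) = 0.166
R -> (~P -> P) = min(1, 1 − 0.478 + 0.166) = min(1, 0.688) = 0.688
(0 -> P) -> (R -> (~P -> P)) = min(1, 1 − 1.000 + 0.688) = min(1, 0.688) = 0.688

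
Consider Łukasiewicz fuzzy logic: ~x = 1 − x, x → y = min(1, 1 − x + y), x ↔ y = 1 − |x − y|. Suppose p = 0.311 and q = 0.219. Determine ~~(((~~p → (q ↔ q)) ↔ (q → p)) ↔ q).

~p = 1 − 0.311 = 0.689
~~p = 1 − 0.689 = 0.311
q ↔ q = 1 − |0.219 − 0.219| = 1 − 0.000 = 1.000
~~p → (q ↔ q) = min(1, 1 − 0.311 + 1.000) = min(1, 1.689) = 1.000
q → p = min(1, 1 − 0.219 + 0.311) = min(1, 1.092) = 1.000
(~~p → (q ↔ q)) ↔ (q → p) = 1 − |1.000 − 1.000| = 1 − 0.000 = 1.000
((~~p → (q ↔ q)) ↔ (q → p)) ↔ q = 1 − |1.000 − 0.219| = 1 − 0.781 = 0.219
~(((~~p → (q ↔ q)) ↔ (q → p)) ↔ q) = 1 − 0.219 = 0.781
~~(((~~p → (q ↔ q)) ↔ (q → p)) ↔ q) = 1 − 0.781 = 0.219

0.219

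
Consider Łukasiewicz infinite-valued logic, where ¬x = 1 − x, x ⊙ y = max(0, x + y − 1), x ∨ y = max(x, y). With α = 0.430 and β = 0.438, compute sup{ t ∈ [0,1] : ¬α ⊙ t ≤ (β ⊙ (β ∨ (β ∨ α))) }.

0.430

¬α = 1 − 0.430 = 0.570
So the left factor is ¬α = 0.570.
β ∨ α = max(0.438, 0.430) = 0.438
β ∨ (β ∨ α) = max(0.438, 0.438) = 0.438
β ⊙ (β ∨ (β ∨ α)) = max(0, 0.438 + 0.438 − 1) = max(0, -0.124) = 0.000
So the right-hand bound is β ⊙ (β ∨ (β ∨ α)) = 0.000.
The residuum of the Łukasiewicz t-norm gives the supremum: min(1, 1 − 0.570 + 0.000).
1 − 0.570 + 0.000 = 0.430, so t = min(1, 0.430) = 0.430.
Check: 0.570 ⊙ 0.430 = max(0, 0.000) = 0.000 ≤ 0.000.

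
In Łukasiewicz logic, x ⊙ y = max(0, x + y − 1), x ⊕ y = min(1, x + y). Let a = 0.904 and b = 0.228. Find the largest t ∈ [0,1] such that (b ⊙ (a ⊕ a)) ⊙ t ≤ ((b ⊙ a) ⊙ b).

0.772

a ⊕ a = min(1, 0.904 + 0.904) = min(1, 1.808) = 1.000
b ⊙ (a ⊕ a) = max(0, 0.228 + 1.000 − 1) = max(0, 0.228) = 0.228
So the left factor is b ⊙ (a ⊕ a) = 0.228.
b ⊙ a = max(0, 0.228 + 0.904 − 1) = max(0, 0.132) = 0.132
(b ⊙ a) ⊙ b = max(0, 0.132 + 0.228 − 1) = max(0, -0.640) = 0.000
So the right-hand bound is (b ⊙ a) ⊙ b = 0.000.
The residuum of the Łukasiewicz t-norm gives the supremum: min(1, 1 − 0.228 + 0.000).
1 − 0.228 + 0.000 = 0.772, so t = min(1, 0.772) = 0.772.
Check: 0.228 ⊙ 0.772 = max(0, 0.000) = 0.000 ≤ 0.000.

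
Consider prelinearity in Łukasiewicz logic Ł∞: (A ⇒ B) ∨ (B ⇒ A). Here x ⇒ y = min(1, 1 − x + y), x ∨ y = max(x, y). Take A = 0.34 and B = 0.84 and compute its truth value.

1.00

A ⇒ B = min(1, 1 − 0.34 + 0.84) = min(1, 1.50) = 1.00
B ⇒ A = min(1, 1 − 0.84 + 0.34) = min(1, 0.50) = 0.50
(A ⇒ B) ∨ (B ⇒ A) = max(1.00, 0.50) = 1.00
(As expected: a Ł∞-tautology — holds in every MV-chain.)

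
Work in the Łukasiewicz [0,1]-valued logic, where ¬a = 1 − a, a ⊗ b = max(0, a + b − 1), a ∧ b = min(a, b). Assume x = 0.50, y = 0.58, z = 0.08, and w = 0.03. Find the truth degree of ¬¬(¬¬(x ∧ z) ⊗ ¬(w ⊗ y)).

0.08

x ∧ z = min(0.50, 0.08) = 0.08
¬(x ∧ z) = 1 − 0.08 = 0.92
¬¬(x ∧ z) = 1 − 0.92 = 0.08
w ⊗ y = max(0, 0.03 + 0.58 − 1) = max(0, -0.39) = 0.00
¬(w ⊗ y) = 1 − 0.00 = 1.00
¬¬(x ∧ z) ⊗ ¬(w ⊗ y) = max(0, 0.08 + 1.00 − 1) = max(0, 0.08) = 0.08
¬(¬¬(x ∧ z) ⊗ ¬(w ⊗ y)) = 1 − 0.08 = 0.92
¬¬(¬¬(x ∧ z) ⊗ ¬(w ⊗ y)) = 1 − 0.92 = 0.08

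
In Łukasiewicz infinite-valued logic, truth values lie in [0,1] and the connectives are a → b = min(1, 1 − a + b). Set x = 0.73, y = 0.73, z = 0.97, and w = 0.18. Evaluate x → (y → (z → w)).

0.75

z → w = min(1, 1 − 0.97 + 0.18) = min(1, 0.21) = 0.21
y → (z → w) = min(1, 1 − 0.73 + 0.21) = min(1, 0.48) = 0.48
x → (y → (z → w)) = min(1, 1 − 0.73 + 0.48) = min(1, 0.75) = 0.75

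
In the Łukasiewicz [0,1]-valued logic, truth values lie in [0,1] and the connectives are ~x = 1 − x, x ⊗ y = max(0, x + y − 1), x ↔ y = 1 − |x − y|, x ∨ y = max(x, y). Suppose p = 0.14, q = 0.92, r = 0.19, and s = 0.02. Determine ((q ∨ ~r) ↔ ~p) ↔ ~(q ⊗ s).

~r = 1 − 0.19 = 0.81
q ∨ ~r = max(0.92, 0.81) = 0.92
~p = 1 − 0.14 = 0.86
(q ∨ ~r) ↔ ~p = 1 − |0.92 − 0.86| = 1 − 0.06 = 0.94
q ⊗ s = max(0, 0.92 + 0.02 − 1) = max(0, -0.06) = 0.00
~(q ⊗ s) = 1 − 0.00 = 1.00
((q ∨ ~r) ↔ ~p) ↔ ~(q ⊗ s) = 1 − |0.94 − 1.00| = 1 − 0.06 = 0.94

0.94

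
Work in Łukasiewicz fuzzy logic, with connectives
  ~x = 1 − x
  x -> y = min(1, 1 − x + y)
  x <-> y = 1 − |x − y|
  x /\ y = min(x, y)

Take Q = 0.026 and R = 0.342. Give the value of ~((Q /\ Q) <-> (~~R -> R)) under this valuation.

0.974

Q /\ Q = min(0.026, 0.026) = 0.026
~R = 1 − 0.342 = 0.658
~~R = 1 − 0.658 = 0.342
~~R -> R = min(1, 1 − 0.342 + 0.342) = min(1, 1.000) = 1.000
(Q /\ Q) <-> (~~R -> R) = 1 − |0.026 − 1.000| = 1 − 0.974 = 0.026
~((Q /\ Q) <-> (~~R -> R)) = 1 − 0.026 = 0.974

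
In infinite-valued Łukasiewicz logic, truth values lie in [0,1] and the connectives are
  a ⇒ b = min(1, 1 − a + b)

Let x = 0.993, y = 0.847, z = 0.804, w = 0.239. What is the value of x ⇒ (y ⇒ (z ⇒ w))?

0.595

z ⇒ w = min(1, 1 − 0.804 + 0.239) = min(1, 0.435) = 0.435
y ⇒ (z ⇒ w) = min(1, 1 − 0.847 + 0.435) = min(1, 0.588) = 0.588
x ⇒ (y ⇒ (z ⇒ w)) = min(1, 1 − 0.993 + 0.588) = min(1, 0.595) = 0.595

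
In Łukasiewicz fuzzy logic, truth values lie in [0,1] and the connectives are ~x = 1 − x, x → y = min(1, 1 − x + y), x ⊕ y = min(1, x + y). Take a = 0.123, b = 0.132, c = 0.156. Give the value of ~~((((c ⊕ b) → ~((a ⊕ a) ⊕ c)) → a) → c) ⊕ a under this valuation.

c ⊕ b = min(1, 0.156 + 0.132) = min(1, 0.288) = 0.288
a ⊕ a = min(1, 0.123 + 0.123) = min(1, 0.246) = 0.246
(a ⊕ a) ⊕ c = min(1, 0.246 + 0.156) = min(1, 0.402) = 0.402
~((a ⊕ a) ⊕ c) = 1 − 0.402 = 0.598
(c ⊕ b) → ~((a ⊕ a) ⊕ c) = min(1, 1 − 0.288 + 0.598) = min(1, 1.310) = 1.000
((c ⊕ b) → ~((a ⊕ a) ⊕ c)) → a = min(1, 1 − 1.000 + 0.123) = min(1, 0.123) = 0.123
(((c ⊕ b) → ~((a ⊕ a) ⊕ c)) → a) → c = min(1, 1 − 0.123 + 0.156) = min(1, 1.033) = 1.000
~((((c ⊕ b) → ~((a ⊕ a) ⊕ c)) → a) → c) = 1 − 1.000 = 0.000
~~((((c ⊕ b) → ~((a ⊕ a) ⊕ c)) → a) → c) = 1 − 0.000 = 1.000
~~((((c ⊕ b) → ~((a ⊕ a) ⊕ c)) → a) → c) ⊕ a = min(1, 1.000 + 0.123) = min(1, 1.123) = 1.000

1.000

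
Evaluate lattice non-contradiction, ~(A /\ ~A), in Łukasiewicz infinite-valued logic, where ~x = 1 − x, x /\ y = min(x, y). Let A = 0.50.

~A = 1 − 0.50 = 0.50
A /\ ~A = min(0.50, 0.50) = 0.50
~(A /\ ~A) = 1 − 0.50 = 0.50
(The value 0.50 < 1 shows this instance is not satisfied; not a Ł∞-tautology — its value is 1 − min(a, 1−a).)

0.50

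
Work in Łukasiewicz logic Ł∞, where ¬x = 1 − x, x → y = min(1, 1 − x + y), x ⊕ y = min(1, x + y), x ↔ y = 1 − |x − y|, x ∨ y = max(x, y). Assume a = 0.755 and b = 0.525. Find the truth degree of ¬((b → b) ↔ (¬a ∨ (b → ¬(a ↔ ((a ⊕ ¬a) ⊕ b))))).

b → b = min(1, 1 − 0.525 + 0.525) = min(1, 1.000) = 1.000
¬a = 1 − 0.755 = 0.245
a ⊕ ¬a = min(1, 0.755 + 0.245) = min(1, 1.000) = 1.000
(a ⊕ ¬a) ⊕ b = min(1, 1.000 + 0.525) = min(1, 1.525) = 1.000
a ↔ ((a ⊕ ¬a) ⊕ b) = 1 − |0.755 − 1.000| = 1 − 0.245 = 0.755
¬(a ↔ ((a ⊕ ¬a) ⊕ b)) = 1 − 0.755 = 0.245
b → ¬(a ↔ ((a ⊕ ¬a) ⊕ b)) = min(1, 1 − 0.525 + 0.245) = min(1, 0.720) = 0.720
¬a ∨ (b → ¬(a ↔ ((a ⊕ ¬a) ⊕ b))) = max(0.245, 0.720) = 0.720
(b → b) ↔ (¬a ∨ (b → ¬(a ↔ ((a ⊕ ¬a) ⊕ b)))) = 1 − |1.000 − 0.720| = 1 − 0.280 = 0.720
¬((b → b) ↔ (¬a ∨ (b → ¬(a ↔ ((a ⊕ ¬a) ⊕ b))))) = 1 − 0.720 = 0.280

0.280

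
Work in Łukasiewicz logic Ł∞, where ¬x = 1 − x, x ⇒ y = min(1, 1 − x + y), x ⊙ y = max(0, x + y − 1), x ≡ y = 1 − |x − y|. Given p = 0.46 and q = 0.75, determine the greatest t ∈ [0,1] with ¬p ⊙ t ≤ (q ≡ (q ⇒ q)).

1.00

¬p = 1 − 0.46 = 0.54
So the left factor is ¬p = 0.54.
q ⇒ q = min(1, 1 − 0.75 + 0.75) = min(1, 1.00) = 1.00
q ≡ (q ⇒ q) = 1 − |0.75 − 1.00| = 1 − 0.25 = 0.75
So the right-hand bound is q ≡ (q ⇒ q) = 0.75.
The residuum of the Łukasiewicz t-norm gives the supremum: min(1, 1 − 0.54 + 0.75).
1 − 0.54 + 0.75 = 1.21, so t = min(1, 1.21) = 1.00.
Check: 0.54 ⊙ 1.00 = max(0, 0.54) = 0.54 ≤ 0.75.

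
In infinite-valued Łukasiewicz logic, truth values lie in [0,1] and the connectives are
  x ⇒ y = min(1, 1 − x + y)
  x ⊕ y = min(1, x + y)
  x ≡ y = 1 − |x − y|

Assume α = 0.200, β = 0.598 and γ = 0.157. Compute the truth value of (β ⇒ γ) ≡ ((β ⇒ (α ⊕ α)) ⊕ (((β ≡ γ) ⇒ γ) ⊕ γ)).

0.559

β ⇒ γ = min(1, 1 − 0.598 + 0.157) = min(1, 0.559) = 0.559
α ⊕ α = min(1, 0.200 + 0.200) = min(1, 0.400) = 0.400
β ⇒ (α ⊕ α) = min(1, 1 − 0.598 + 0.400) = min(1, 0.802) = 0.802
β ≡ γ = 1 − |0.598 − 0.157| = 1 − 0.441 = 0.559
(β ≡ γ) ⇒ γ = min(1, 1 − 0.559 + 0.157) = min(1, 0.598) = 0.598
((β ≡ γ) ⇒ γ) ⊕ γ = min(1, 0.598 + 0.157) = min(1, 0.755) = 0.755
(β ⇒ (α ⊕ α)) ⊕ (((β ≡ γ) ⇒ γ) ⊕ γ) = min(1, 0.802 + 0.755) = min(1, 1.557) = 1.000
(β ⇒ γ) ≡ ((β ⇒ (α ⊕ α)) ⊕ (((β ≡ γ) ⇒ γ) ⊕ γ)) = 1 − |0.559 − 1.000| = 1 − 0.441 = 0.559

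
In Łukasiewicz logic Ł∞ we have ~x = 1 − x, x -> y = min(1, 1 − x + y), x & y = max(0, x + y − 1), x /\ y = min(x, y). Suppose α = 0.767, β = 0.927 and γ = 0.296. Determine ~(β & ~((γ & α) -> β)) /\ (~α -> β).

γ & α = max(0, 0.296 + 0.767 − 1) = max(0, 0.063) = 0.063
(γ & α) -> β = min(1, 1 − 0.063 + 0.927) = min(1, 1.864) = 1.000
~((γ & α) -> β) = 1 − 1.000 = 0.000
β & ~((γ & α) -> β) = max(0, 0.927 + 0.000 − 1) = max(0, -0.073) = 0.000
~(β & ~((γ & α) -> β)) = 1 − 0.000 = 1.000
~α = 1 − 0.767 = 0.233
~α -> β = min(1, 1 − 0.233 + 0.927) = min(1, 1.694) = 1.000
~(β & ~((γ & α) -> β)) /\ (~α -> β) = min(1.000, 1.000) = 1.000

1.000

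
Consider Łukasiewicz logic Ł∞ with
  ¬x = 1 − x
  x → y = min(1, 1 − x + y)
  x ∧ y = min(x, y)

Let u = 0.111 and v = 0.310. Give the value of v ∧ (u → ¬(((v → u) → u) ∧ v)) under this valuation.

v → u = min(1, 1 − 0.310 + 0.111) = min(1, 0.801) = 0.801
(v → u) → u = min(1, 1 − 0.801 + 0.111) = min(1, 0.310) = 0.310
((v → u) → u) ∧ v = min(0.310, 0.310) = 0.310
¬(((v → u) → u) ∧ v) = 1 − 0.310 = 0.690
u → ¬(((v → u) → u) ∧ v) = min(1, 1 − 0.111 + 0.690) = min(1, 1.579) = 1.000
v ∧ (u → ¬(((v → u) → u) ∧ v)) = min(0.310, 1.000) = 0.310

0.310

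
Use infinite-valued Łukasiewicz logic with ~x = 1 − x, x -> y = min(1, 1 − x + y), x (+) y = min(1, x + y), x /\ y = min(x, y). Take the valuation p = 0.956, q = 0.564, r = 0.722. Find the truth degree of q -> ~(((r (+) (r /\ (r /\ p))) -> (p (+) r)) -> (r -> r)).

0.436

r /\ p = min(0.722, 0.956) = 0.722
r /\ (r /\ p) = min(0.722, 0.722) = 0.722
r (+) (r /\ (r /\ p)) = min(1, 0.722 + 0.722) = min(1, 1.444) = 1.000
p (+) r = min(1, 0.956 + 0.722) = min(1, 1.678) = 1.000
(r (+) (r /\ (r /\ p))) -> (p (+) r) = min(1, 1 − 1.000 + 1.000) = min(1, 1.000) = 1.000
r -> r = min(1, 1 − 0.722 + 0.722) = min(1, 1.000) = 1.000
((r (+) (r /\ (r /\ p))) -> (p (+) r)) -> (r -> r) = min(1, 1 − 1.000 + 1.000) = min(1, 1.000) = 1.000
~(((r (+) (r /\ (r /\ p))) -> (p (+) r)) -> (r -> r)) = 1 − 1.000 = 0.000
q -> ~(((r (+) (r /\ (r /\ p))) -> (p (+) r)) -> (r -> r)) = min(1, 1 − 0.564 + 0.000) = min(1, 0.436) = 0.436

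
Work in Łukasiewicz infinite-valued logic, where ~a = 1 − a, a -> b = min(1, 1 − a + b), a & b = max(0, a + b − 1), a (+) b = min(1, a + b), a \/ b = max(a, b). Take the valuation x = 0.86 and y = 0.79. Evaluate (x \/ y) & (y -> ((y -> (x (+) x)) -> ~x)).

x \/ y = max(0.86, 0.79) = 0.86
x (+) x = min(1, 0.86 + 0.86) = min(1, 1.72) = 1.00
y -> (x (+) x) = min(1, 1 − 0.79 + 1.00) = min(1, 1.21) = 1.00
~x = 1 − 0.86 = 0.14
(y -> (x (+) x)) -> ~x = min(1, 1 − 1.00 + 0.14) = min(1, 0.14) = 0.14
y -> ((y -> (x (+) x)) -> ~x) = min(1, 1 − 0.79 + 0.14) = min(1, 0.35) = 0.35
(x \/ y) & (y -> ((y -> (x (+) x)) -> ~x)) = max(0, 0.86 + 0.35 − 1) = max(0, 0.21) = 0.21

0.21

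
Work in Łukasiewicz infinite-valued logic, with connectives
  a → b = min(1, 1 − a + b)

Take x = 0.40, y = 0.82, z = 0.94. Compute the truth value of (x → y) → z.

x → y = min(1, 1 − 0.40 + 0.82) = min(1, 1.42) = 1.00
(x → y) → z = min(1, 1 − 1.00 + 0.94) = min(1, 0.94) = 0.94

0.94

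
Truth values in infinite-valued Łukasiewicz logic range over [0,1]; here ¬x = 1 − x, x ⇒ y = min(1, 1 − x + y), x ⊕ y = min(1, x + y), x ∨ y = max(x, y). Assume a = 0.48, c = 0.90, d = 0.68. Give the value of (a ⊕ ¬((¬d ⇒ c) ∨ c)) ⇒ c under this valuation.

1.00

¬d = 1 − 0.68 = 0.32
¬d ⇒ c = min(1, 1 − 0.32 + 0.90) = min(1, 1.58) = 1.00
(¬d ⇒ c) ∨ c = max(1.00, 0.90) = 1.00
¬((¬d ⇒ c) ∨ c) = 1 − 1.00 = 0.00
a ⊕ ¬((¬d ⇒ c) ∨ c) = min(1, 0.48 + 0.00) = min(1, 0.48) = 0.48
(a ⊕ ¬((¬d ⇒ c) ∨ c)) ⇒ c = min(1, 1 − 0.48 + 0.90) = min(1, 1.42) = 1.00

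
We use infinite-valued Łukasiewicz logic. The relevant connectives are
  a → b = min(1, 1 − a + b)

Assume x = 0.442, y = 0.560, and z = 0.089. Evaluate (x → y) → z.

x → y = min(1, 1 − 0.442 + 0.560) = min(1, 1.118) = 1.000
(x → y) → z = min(1, 1 − 1.000 + 0.089) = min(1, 0.089) = 0.089

0.089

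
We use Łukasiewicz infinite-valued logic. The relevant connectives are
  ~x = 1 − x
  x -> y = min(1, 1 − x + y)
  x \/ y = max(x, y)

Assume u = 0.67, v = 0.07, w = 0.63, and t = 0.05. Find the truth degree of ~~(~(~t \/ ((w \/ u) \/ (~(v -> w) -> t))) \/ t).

0.05

~t = 1 − 0.05 = 0.95
w \/ u = max(0.63, 0.67) = 0.67
v -> w = min(1, 1 − 0.07 + 0.63) = min(1, 1.56) = 1.00
~(v -> w) = 1 − 1.00 = 0.00
~(v -> w) -> t = min(1, 1 − 0.00 + 0.05) = min(1, 1.05) = 1.00
(w \/ u) \/ (~(v -> w) -> t) = max(0.67, 1.00) = 1.00
~t \/ ((w \/ u) \/ (~(v -> w) -> t)) = max(0.95, 1.00) = 1.00
~(~t \/ ((w \/ u) \/ (~(v -> w) -> t))) = 1 − 1.00 = 0.00
~(~t \/ ((w \/ u) \/ (~(v -> w) -> t))) \/ t = max(0.00, 0.05) = 0.05
~(~(~t \/ ((w \/ u) \/ (~(v -> w) -> t))) \/ t) = 1 − 0.05 = 0.95
~~(~(~t \/ ((w \/ u) \/ (~(v -> w) -> t))) \/ t) = 1 − 0.95 = 0.05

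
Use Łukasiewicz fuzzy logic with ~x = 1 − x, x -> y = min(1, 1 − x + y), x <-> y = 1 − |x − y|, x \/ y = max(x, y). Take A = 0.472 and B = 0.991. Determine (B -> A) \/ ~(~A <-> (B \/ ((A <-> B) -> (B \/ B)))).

0.481

B -> A = min(1, 1 − 0.991 + 0.472) = min(1, 0.481) = 0.481
~A = 1 − 0.472 = 0.528
A <-> B = 1 − |0.472 − 0.991| = 1 − 0.519 = 0.481
B \/ B = max(0.991, 0.991) = 0.991
(A <-> B) -> (B \/ B) = min(1, 1 − 0.481 + 0.991) = min(1, 1.510) = 1.000
B \/ ((A <-> B) -> (B \/ B)) = max(0.991, 1.000) = 1.000
~A <-> (B \/ ((A <-> B) -> (B \/ B))) = 1 − |0.528 − 1.000| = 1 − 0.472 = 0.528
~(~A <-> (B \/ ((A <-> B) -> (B \/ B)))) = 1 − 0.528 = 0.472
(B -> A) \/ ~(~A <-> (B \/ ((A <-> B) -> (B \/ B)))) = max(0.481, 0.472) = 0.481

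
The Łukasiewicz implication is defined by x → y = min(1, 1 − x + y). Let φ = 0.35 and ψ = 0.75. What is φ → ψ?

φ → ψ = min(1, 1 − 0.35 + 0.75) = min(1, 1.40) = 1.00
For comparison, the Gödel implication (1 if x ≤ y else y) would give 1.00.

1.00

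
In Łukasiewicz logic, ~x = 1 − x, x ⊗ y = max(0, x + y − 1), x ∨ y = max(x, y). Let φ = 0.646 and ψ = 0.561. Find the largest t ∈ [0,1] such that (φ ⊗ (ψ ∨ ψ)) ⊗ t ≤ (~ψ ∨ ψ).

ψ ∨ ψ = max(0.561, 0.561) = 0.561
φ ⊗ (ψ ∨ ψ) = max(0, 0.646 + 0.561 − 1) = max(0, 0.207) = 0.207
So the left factor is φ ⊗ (ψ ∨ ψ) = 0.207.
~ψ = 1 − 0.561 = 0.439
~ψ ∨ ψ = max(0.439, 0.561) = 0.561
So the right-hand bound is ~ψ ∨ ψ = 0.561.
The residuum of the Łukasiewicz t-norm gives the supremum: min(1, 1 − 0.207 + 0.561).
1 − 0.207 + 0.561 = 1.354, so t = min(1, 1.354) = 1.000.
Check: 0.207 ⊗ 1.000 = max(0, 0.207) = 0.207 ≤ 0.561.

1.000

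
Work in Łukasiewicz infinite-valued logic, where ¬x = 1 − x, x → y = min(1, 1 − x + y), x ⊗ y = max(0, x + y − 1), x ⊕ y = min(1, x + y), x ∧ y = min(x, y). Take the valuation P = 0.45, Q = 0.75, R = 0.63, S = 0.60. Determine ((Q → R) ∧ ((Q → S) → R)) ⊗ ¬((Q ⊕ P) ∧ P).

0.33

Q → R = min(1, 1 − 0.75 + 0.63) = min(1, 0.88) = 0.88
Q → S = min(1, 1 − 0.75 + 0.60) = min(1, 0.85) = 0.85
(Q → S) → R = min(1, 1 − 0.85 + 0.63) = min(1, 0.78) = 0.78
(Q → R) ∧ ((Q → S) → R) = min(0.88, 0.78) = 0.78
Q ⊕ P = min(1, 0.75 + 0.45) = min(1, 1.20) = 1.00
(Q ⊕ P) ∧ P = min(1.00, 0.45) = 0.45
¬((Q ⊕ P) ∧ P) = 1 − 0.45 = 0.55
((Q → R) ∧ ((Q → S) → R)) ⊗ ¬((Q ⊕ P) ∧ P) = max(0, 0.78 + 0.55 − 1) = max(0, 0.33) = 0.33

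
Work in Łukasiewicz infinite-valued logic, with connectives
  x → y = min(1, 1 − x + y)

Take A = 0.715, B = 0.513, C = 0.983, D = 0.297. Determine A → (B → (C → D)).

C → D = min(1, 1 − 0.983 + 0.297) = min(1, 0.314) = 0.314
B → (C → D) = min(1, 1 − 0.513 + 0.314) = min(1, 0.801) = 0.801
A → (B → (C → D)) = min(1, 1 − 0.715 + 0.801) = min(1, 1.086) = 1.000

1.000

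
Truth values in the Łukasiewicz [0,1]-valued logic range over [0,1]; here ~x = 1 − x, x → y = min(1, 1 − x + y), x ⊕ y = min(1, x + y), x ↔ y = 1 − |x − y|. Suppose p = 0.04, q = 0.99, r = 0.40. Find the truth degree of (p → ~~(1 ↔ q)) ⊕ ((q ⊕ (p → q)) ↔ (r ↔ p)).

1 ↔ q = 1 − |1.00 − 0.99| = 1 − 0.01 = 0.99
~(1 ↔ q) = 1 − 0.99 = 0.01
~~(1 ↔ q) = 1 − 0.01 = 0.99
p → ~~(1 ↔ q) = min(1, 1 − 0.04 + 0.99) = min(1, 1.95) = 1.00
p → q = min(1, 1 − 0.04 + 0.99) = min(1, 1.95) = 1.00
q ⊕ (p → q) = min(1, 0.99 + 1.00) = min(1, 1.99) = 1.00
r ↔ p = 1 − |0.40 − 0.04| = 1 − 0.36 = 0.64
(q ⊕ (p → q)) ↔ (r ↔ p) = 1 − |1.00 − 0.64| = 1 − 0.36 = 0.64
(p → ~~(1 ↔ q)) ⊕ ((q ⊕ (p → q)) ↔ (r ↔ p)) = min(1, 1.00 + 0.64) = min(1, 1.64) = 1.00

1.00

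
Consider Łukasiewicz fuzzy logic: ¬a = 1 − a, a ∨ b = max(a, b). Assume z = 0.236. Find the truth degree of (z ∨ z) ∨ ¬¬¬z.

z ∨ z = max(0.236, 0.236) = 0.236
¬z = 1 − 0.236 = 0.764
¬¬z = 1 − 0.764 = 0.236
¬¬¬z = 1 − 0.236 = 0.764
(z ∨ z) ∨ ¬¬¬z = max(0.236, 0.764) = 0.764

0.764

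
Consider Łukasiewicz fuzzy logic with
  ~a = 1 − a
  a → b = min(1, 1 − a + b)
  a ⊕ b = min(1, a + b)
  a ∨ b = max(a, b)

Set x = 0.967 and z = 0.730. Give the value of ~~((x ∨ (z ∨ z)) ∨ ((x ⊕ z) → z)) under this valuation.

0.967

z ∨ z = max(0.730, 0.730) = 0.730
x ∨ (z ∨ z) = max(0.967, 0.730) = 0.967
x ⊕ z = min(1, 0.967 + 0.730) = min(1, 1.697) = 1.000
(x ⊕ z) → z = min(1, 1 − 1.000 + 0.730) = min(1, 0.730) = 0.730
(x ∨ (z ∨ z)) ∨ ((x ⊕ z) → z) = max(0.967, 0.730) = 0.967
~((x ∨ (z ∨ z)) ∨ ((x ⊕ z) → z)) = 1 − 0.967 = 0.033
~~((x ∨ (z ∨ z)) ∨ ((x ⊕ z) → z)) = 1 − 0.033 = 0.967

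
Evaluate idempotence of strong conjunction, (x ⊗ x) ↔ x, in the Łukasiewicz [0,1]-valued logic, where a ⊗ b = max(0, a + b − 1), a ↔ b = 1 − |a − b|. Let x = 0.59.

0.59

x ⊗ x = max(0, 0.59 + 0.59 − 1) = max(0, 0.18) = 0.18
(x ⊗ x) ↔ x = 1 − |0.18 − 0.59| = 1 − 0.41 = 0.59
(The value 0.59 < 1 shows this instance is not satisfied; fails in Ł∞ since a ⊗ a = max(0, 2a−1) ≠ a in general.)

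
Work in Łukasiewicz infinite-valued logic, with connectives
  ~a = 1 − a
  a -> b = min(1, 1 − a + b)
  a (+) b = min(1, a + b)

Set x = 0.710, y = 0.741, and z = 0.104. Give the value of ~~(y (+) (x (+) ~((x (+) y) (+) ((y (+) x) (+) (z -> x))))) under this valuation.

x (+) y = min(1, 0.710 + 0.741) = min(1, 1.451) = 1.000
y (+) x = min(1, 0.741 + 0.710) = min(1, 1.451) = 1.000
z -> x = min(1, 1 − 0.104 + 0.710) = min(1, 1.606) = 1.000
(y (+) x) (+) (z -> x) = min(1, 1.000 + 1.000) = min(1, 2.000) = 1.000
(x (+) y) (+) ((y (+) x) (+) (z -> x)) = min(1, 1.000 + 1.000) = min(1, 2.000) = 1.000
~((x (+) y) (+) ((y (+) x) (+) (z -> x))) = 1 − 1.000 = 0.000
x (+) ~((x (+) y) (+) ((y (+) x) (+) (z -> x))) = min(1, 0.710 + 0.000) = min(1, 0.710) = 0.710
y (+) (x (+) ~((x (+) y) (+) ((y (+) x) (+) (z -> x)))) = min(1, 0.741 + 0.710) = min(1, 1.451) = 1.000
~(y (+) (x (+) ~((x (+) y) (+) ((y (+) x) (+) (z -> x))))) = 1 − 1.000 = 0.000
~~(y (+) (x (+) ~((x (+) y) (+) ((y (+) x) (+) (z -> x))))) = 1 − 0.000 = 1.000

1.000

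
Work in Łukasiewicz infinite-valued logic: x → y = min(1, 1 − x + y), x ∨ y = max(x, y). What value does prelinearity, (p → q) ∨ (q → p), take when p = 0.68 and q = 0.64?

1.00

p → q = min(1, 1 − 0.68 + 0.64) = min(1, 0.96) = 0.96
q → p = min(1, 1 − 0.64 + 0.68) = min(1, 1.04) = 1.00
(p → q) ∨ (q → p) = max(0.96, 1.00) = 1.00
(As expected: a Ł∞-tautology — holds in every MV-chain.)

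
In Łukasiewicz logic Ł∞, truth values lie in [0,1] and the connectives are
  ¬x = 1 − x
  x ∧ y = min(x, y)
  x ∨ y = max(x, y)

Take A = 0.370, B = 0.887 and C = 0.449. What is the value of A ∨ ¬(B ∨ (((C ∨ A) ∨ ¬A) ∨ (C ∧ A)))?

0.370

C ∨ A = max(0.449, 0.370) = 0.449
¬A = 1 − 0.370 = 0.630
(C ∨ A) ∨ ¬A = max(0.449, 0.630) = 0.630
C ∧ A = min(0.449, 0.370) = 0.370
((C ∨ A) ∨ ¬A) ∨ (C ∧ A) = max(0.630, 0.370) = 0.630
B ∨ (((C ∨ A) ∨ ¬A) ∨ (C ∧ A)) = max(0.887, 0.630) = 0.887
¬(B ∨ (((C ∨ A) ∨ ¬A) ∨ (C ∧ A))) = 1 − 0.887 = 0.113
A ∨ ¬(B ∨ (((C ∨ A) ∨ ¬A) ∨ (C ∧ A))) = max(0.370, 0.113) = 0.370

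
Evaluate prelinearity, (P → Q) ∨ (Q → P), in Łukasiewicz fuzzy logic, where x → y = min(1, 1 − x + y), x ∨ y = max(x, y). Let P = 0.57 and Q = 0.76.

1.00

P → Q = min(1, 1 − 0.57 + 0.76) = min(1, 1.19) = 1.00
Q → P = min(1, 1 − 0.76 + 0.57) = min(1, 0.81) = 0.81
(P → Q) ∨ (Q → P) = max(1.00, 0.81) = 1.00
(As expected: a Ł∞-tautology — holds in every MV-chain.)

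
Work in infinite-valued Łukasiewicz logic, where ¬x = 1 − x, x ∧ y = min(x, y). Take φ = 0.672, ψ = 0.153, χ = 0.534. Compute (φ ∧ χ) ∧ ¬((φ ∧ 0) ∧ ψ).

0.534

φ ∧ χ = min(0.672, 0.534) = 0.534
φ ∧ 0 = min(0.672, 0.000) = 0.000
(φ ∧ 0) ∧ ψ = min(0.000, 0.153) = 0.000
¬((φ ∧ 0) ∧ ψ) = 1 − 0.000 = 1.000
(φ ∧ χ) ∧ ¬((φ ∧ 0) ∧ ψ) = min(0.534, 1.000) = 0.534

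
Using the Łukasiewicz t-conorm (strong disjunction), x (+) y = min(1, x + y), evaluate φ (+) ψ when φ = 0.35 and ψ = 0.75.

1.00

φ (+) ψ = min(1, 0.35 + 0.75) = min(1, 1.10) = 1.00
For comparison, the Gödel t-conorm max(x, y) would give 0.75.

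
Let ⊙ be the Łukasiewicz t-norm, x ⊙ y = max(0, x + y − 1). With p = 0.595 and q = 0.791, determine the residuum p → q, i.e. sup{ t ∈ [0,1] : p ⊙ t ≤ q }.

The residuum of the Łukasiewicz t-norm gives the supremum: min(1, 1 − 0.595 + 0.791).
1 − 0.595 + 0.791 = 1.196, so t = min(1, 1.196) = 1.000.
Check: 0.595 ⊙ 1.000 = max(0, 0.595) = 0.595 ≤ 0.791.

1.000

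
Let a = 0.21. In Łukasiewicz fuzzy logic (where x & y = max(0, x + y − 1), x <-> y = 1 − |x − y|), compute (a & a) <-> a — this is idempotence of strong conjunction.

0.79

a & a = max(0, 0.21 + 0.21 − 1) = max(0, -0.58) = 0.00
(a & a) <-> a = 1 − |0.00 − 0.21| = 1 − 0.21 = 0.79
(The value 0.79 < 1 shows this instance is not satisfied; fails in Ł∞ since a ⊗ a = max(0, 2a−1) ≠ a in general.)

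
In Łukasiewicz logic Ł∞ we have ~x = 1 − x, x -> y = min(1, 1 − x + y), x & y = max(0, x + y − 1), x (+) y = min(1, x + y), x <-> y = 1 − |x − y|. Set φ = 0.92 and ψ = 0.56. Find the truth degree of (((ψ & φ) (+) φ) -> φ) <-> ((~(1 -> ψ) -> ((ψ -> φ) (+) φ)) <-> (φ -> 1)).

0.92

ψ & φ = max(0, 0.56 + 0.92 − 1) = max(0, 0.48) = 0.48
(ψ & φ) (+) φ = min(1, 0.48 + 0.92) = min(1, 1.40) = 1.00
((ψ & φ) (+) φ) -> φ = min(1, 1 − 1.00 + 0.92) = min(1, 0.92) = 0.92
1 -> ψ = min(1, 1 − 1.00 + 0.56) = min(1, 0.56) = 0.56
~(1 -> ψ) = 1 − 0.56 = 0.44
ψ -> φ = min(1, 1 − 0.56 + 0.92) = min(1, 1.36) = 1.00
(ψ -> φ) (+) φ = min(1, 1.00 + 0.92) = min(1, 1.92) = 1.00
~(1 -> ψ) -> ((ψ -> φ) (+) φ) = min(1, 1 − 0.44 + 1.00) = min(1, 1.56) = 1.00
φ -> 1 = min(1, 1 − 0.92 + 1.00) = min(1, 1.08) = 1.00
(~(1 -> ψ) -> ((ψ -> φ) (+) φ)) <-> (φ -> 1) = 1 − |1.00 − 1.00| = 1 − 0.00 = 1.00
(((ψ & φ) (+) φ) -> φ) <-> ((~(1 -> ψ) -> ((ψ -> φ) (+) φ)) <-> (φ -> 1)) = 1 − |0.92 − 1.00| = 1 − 0.08 = 0.92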